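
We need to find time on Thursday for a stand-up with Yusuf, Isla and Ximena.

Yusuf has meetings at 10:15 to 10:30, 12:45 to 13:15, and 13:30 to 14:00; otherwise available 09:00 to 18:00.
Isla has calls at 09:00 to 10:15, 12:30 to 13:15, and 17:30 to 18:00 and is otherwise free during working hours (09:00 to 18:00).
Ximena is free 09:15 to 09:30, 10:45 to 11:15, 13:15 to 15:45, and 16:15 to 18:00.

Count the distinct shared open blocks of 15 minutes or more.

Yusuf free within 09:00–18:00: 09:00–10:15, 10:30–12:45, 13:15–13:30, 14:00–18:00.
Isla free within 09:00–18:00: 10:15–12:30, 13:15–17:30.
Yusuf ∩ Isla: 10:30–12:30, 13:15–13:30, 14:00–17:30.
Yusuf ∩ Isla ∩ Ximena: 10:45–11:15, 13:15–13:30, 14:00–15:45, 16:15–17:30.
Windows ≥ 15 min: 10:45–11:15, 13:15–13:30, 14:00–15:45, 16:15–17:30.
That's 4 windows.

4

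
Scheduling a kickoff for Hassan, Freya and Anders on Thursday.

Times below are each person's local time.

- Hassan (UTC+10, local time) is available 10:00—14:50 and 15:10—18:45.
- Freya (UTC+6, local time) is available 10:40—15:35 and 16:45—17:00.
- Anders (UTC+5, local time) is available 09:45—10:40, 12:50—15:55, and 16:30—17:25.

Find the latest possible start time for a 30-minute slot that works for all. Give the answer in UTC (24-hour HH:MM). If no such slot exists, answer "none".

08:15

Hassan → UTC: 00:00–04:50, 05:10–08:45.
Freya → UTC: 04:40–09:35, 10:45–11:00.
Anders → UTC: 04:45–05:40, 07:50–10:55, 11:30–12:25.
Hassan ∩ Freya: 04:40–04:50, 05:10–08:45.
Hassan ∩ Freya ∩ Anders: 04:45–04:50, 05:10–05:40, 07:50–08:45.
Windows ≥ 30 min: 05:10–05:40, 07:50–08:45.
Latest start in the last window 07:50–08:45 is 08:45 − 30 min = 08:15.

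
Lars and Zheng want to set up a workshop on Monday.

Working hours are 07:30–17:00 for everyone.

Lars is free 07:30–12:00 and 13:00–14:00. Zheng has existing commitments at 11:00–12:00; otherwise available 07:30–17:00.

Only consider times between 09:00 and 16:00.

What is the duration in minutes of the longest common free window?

120 minutes

Zheng free within 07:30–17:00: 07:30–11:00, 12:00–17:00.
Lars ∩ Zheng: 07:30–11:00, 13:00–14:00.
Restricted to 09:00–16:00: 09:00–11:00, 13:00–14:00.
Common window lengths: 120, 60 min; longest is 120.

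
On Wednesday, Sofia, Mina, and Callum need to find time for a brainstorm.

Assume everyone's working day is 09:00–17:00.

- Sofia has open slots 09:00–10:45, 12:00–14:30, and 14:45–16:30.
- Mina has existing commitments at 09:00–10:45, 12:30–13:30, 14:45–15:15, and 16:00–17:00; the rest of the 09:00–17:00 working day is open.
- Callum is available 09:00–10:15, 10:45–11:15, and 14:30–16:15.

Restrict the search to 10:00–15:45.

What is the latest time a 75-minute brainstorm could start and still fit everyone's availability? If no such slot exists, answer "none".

Mina free within 09:00–17:00: 10:45–12:30, 13:30–14:45, 15:15–16:00.
Sofia ∩ Mina: 12:00–12:30, 13:30–14:30, 15:15–16:00.
Sofia ∩ Mina ∩ Callum: 15:15–16:00.
Restricted to 10:00–15:45: 15:15–15:45.
Windows ≥ 75 min: (none).

none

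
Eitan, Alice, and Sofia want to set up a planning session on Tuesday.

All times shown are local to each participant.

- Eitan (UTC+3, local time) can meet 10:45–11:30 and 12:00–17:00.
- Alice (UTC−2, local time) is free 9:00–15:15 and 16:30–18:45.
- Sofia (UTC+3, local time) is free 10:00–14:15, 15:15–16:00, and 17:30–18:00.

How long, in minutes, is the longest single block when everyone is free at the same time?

45 minutes

Eitan → UTC: 07:45–08:30, 09:00–14:00.
Alice → UTC: 11:00–17:15, 18:30–20:45.
Sofia → UTC: 07:00–11:15, 12:15–13:00, 14:30–15:00.
Eitan ∩ Alice: 11:00–14:00.
Eitan ∩ Alice ∩ Sofia: 11:00–11:15, 12:15–13:00.
Common window lengths: 15, 45 min; longest is 45.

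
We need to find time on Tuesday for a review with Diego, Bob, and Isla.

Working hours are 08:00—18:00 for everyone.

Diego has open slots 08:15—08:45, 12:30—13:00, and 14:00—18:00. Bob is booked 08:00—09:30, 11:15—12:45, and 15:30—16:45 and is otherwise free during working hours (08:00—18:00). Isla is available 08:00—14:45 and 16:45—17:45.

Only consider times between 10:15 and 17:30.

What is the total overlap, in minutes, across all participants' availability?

Bob free within 08:00–18:00: 09:30–11:15, 12:45–15:30, 16:45–18:00.
Diego ∩ Bob: 12:45–13:00, 14:00–15:30, 16:45–18:00.
Diego ∩ Bob ∩ Isla: 12:45–13:00, 14:00–14:45, 16:45–17:45.
Restricted to 10:15–17:30: 12:45–13:00, 14:00–14:45, 16:45–17:30.
Total common minutes: 15 + 45 + 45 = 105.

105 minutes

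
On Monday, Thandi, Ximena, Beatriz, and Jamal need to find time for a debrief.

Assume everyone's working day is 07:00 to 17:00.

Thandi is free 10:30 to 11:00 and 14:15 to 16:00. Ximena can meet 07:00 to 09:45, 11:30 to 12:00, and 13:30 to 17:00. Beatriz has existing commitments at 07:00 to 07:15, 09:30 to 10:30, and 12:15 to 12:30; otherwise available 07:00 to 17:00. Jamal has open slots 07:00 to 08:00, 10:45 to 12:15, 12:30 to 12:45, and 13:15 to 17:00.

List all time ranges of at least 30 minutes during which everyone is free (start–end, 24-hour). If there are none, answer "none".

Beatriz free within 07:00–17:00: 07:15–09:30, 10:30–12:15, 12:30–17:00.
Thandi ∩ Ximena: 14:15–16:00.
Thandi ∩ Ximena ∩ Beatriz: 14:15–16:00.
Thandi ∩ Ximena ∩ Beatriz ∩ Jamal: 14:15–16:00.
Windows ≥ 30 min: 14:15–16:00.

14:15–16:00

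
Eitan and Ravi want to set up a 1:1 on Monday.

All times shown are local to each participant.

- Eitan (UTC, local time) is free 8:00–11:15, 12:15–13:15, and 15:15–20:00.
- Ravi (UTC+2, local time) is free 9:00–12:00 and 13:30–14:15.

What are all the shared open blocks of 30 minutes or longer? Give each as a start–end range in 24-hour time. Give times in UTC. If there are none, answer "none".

08:00–10:00

Eitan → UTC: 08:00–11:15, 12:15–13:15, 15:15–20:00.
Ravi → UTC: 07:00–10:00, 11:30–12:15.
Eitan ∩ Ravi: 08:00–10:00.
Windows ≥ 30 min: 08:00–10:00.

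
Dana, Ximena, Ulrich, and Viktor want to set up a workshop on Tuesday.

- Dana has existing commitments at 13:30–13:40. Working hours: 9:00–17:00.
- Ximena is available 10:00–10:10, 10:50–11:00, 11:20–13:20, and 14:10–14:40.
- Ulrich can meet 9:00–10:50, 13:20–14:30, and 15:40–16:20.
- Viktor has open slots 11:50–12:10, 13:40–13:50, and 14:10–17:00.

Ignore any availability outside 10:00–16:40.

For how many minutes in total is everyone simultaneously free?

Dana free within 09:00–17:00: 09:00–13:30, 13:40–17:00.
Dana ∩ Ximena: 10:00–10:10, 10:50–11:00, 11:20–13:20, 14:10–14:40.
Dana ∩ Ximena ∩ Ulrich: 10:00–10:10, 14:10–14:30.
Dana ∩ Ximena ∩ Ulrich ∩ Viktor: 14:10–14:30.
Restricted to 10:00–16:40: 14:10–14:30.
Total common minutes: 20.

20 minutes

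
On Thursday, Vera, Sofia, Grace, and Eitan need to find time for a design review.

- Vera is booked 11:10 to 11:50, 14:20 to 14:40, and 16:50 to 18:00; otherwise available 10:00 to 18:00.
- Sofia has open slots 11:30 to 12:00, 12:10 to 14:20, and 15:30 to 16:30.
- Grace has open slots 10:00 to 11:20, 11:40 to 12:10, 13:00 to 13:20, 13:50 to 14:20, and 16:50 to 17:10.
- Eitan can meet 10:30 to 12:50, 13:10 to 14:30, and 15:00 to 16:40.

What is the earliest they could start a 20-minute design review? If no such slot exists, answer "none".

13:50

Vera free within 10:00–18:00: 10:00–11:10, 11:50–14:20, 14:40–16:50.
Vera ∩ Sofia: 11:50–12:00, 12:10–14:20, 15:30–16:30.
Vera ∩ Sofia ∩ Grace: 11:50–12:00, 13:00–13:20, 13:50–14:20.
Vera ∩ Sofia ∩ Grace ∩ Eitan: 11:50–12:00, 13:10–13:20, 13:50–14:20.
Windows ≥ 20 min: 13:50–14:20.
Earliest such window starts at 13:50.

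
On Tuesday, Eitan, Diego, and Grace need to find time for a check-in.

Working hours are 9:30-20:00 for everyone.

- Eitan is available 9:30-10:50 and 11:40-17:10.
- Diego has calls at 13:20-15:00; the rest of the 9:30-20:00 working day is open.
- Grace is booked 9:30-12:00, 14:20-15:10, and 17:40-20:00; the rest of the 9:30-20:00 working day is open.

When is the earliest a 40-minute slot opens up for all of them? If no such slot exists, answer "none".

Diego free within 09:30–20:00: 09:30–13:20, 15:00–20:00.
Grace free within 09:30–20:00: 12:00–14:20, 15:10–17:40.
Eitan ∩ Diego: 09:30–10:50, 11:40–13:20, 15:00–17:10.
Eitan ∩ Diego ∩ Grace: 12:00–13:20, 15:10–17:10.
Windows ≥ 40 min: 12:00–13:20, 15:10–17:10.
Earliest such window starts at 12:00.

12:00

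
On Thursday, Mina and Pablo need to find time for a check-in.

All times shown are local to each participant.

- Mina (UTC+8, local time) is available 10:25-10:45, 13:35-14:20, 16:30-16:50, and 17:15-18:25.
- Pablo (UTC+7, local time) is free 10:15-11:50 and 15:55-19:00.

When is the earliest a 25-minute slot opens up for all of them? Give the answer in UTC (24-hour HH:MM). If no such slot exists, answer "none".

09:15

Mina → UTC: 02:25–02:45, 05:35–06:20, 08:30–08:50, 09:15–10:25.
Pablo → UTC: 03:15–04:50, 08:55–12:00.
Mina ∩ Pablo: 09:15–10:25.
Windows ≥ 25 min: 09:15–10:25.
Earliest such window starts at 09:15.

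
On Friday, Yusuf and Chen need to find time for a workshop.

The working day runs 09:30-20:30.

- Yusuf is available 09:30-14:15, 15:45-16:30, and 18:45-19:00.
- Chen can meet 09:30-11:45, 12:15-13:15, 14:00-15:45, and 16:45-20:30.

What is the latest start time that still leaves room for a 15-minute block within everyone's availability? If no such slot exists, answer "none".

18:45

Yusuf ∩ Chen: 09:30–11:45, 12:15–13:15, 14:00–14:15, 18:45–19:00.
Windows ≥ 15 min: 09:30–11:45, 12:15–13:15, 14:00–14:15, 18:45–19:00.
Latest start in the last window 18:45–19:00 is 19:00 − 15 min = 18:45.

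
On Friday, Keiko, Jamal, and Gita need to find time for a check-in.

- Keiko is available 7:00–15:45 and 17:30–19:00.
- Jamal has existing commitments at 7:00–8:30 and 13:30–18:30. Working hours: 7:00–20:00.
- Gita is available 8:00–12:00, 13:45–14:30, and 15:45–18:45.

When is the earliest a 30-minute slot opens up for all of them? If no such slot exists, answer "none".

Jamal free within 07:00–20:00: 08:30–13:30, 18:30–20:00.
Keiko ∩ Jamal: 08:30–13:30, 18:30–19:00.
Keiko ∩ Jamal ∩ Gita: 08:30–12:00, 18:30–18:45.
Windows ≥ 30 min: 08:30–12:00.
Earliest such window starts at 08:30.

08:30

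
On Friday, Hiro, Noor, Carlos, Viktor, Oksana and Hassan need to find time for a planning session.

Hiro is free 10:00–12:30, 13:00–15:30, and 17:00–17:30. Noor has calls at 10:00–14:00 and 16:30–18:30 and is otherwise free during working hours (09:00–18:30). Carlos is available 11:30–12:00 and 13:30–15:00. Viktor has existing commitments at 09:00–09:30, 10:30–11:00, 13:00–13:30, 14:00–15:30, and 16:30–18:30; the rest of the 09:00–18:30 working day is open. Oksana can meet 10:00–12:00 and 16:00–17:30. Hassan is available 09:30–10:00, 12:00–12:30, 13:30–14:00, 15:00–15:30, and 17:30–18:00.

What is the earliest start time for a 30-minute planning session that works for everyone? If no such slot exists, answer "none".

Noor free within 09:00–18:30: 09:00–10:00, 14:00–16:30.
Viktor free within 09:00–18:30: 09:30–10:30, 11:00–13:00, 13:30–14:00, 15:30–16:30.
Hiro ∩ Noor: 14:00–15:30.
Hiro ∩ Noor ∩ Carlos: 14:00–15:00.
Hiro ∩ Noor ∩ Carlos ∩ Viktor: (none).
Hiro ∩ Noor ∩ Carlos ∩ Viktor ∩ Oksana: (none).
Hiro ∩ Noor ∩ Carlos ∩ Viktor ∩ Oksana ∩ Hassan: (none).
Windows ≥ 30 min: (none).

none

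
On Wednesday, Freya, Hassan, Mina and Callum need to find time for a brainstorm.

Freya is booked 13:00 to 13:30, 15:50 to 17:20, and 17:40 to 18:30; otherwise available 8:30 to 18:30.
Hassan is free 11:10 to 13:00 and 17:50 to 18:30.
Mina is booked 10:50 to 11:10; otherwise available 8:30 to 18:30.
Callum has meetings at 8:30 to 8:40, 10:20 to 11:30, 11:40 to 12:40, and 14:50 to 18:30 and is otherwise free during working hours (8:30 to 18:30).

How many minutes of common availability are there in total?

Freya free within 08:30–18:30: 08:30–13:00, 13:30–15:50, 17:20–17:40.
Mina free within 08:30–18:30: 08:30–10:50, 11:10–18:30.
Callum free within 08:30–18:30: 08:40–10:20, 11:30–11:40, 12:40–14:50.
Freya ∩ Hassan: 11:10–13:00.
Freya ∩ Hassan ∩ Mina: 11:10–13:00.
Freya ∩ Hassan ∩ Mina ∩ Callum: 11:30–11:40, 12:40–13:00.
Total common minutes: 10 + 20 = 30.

30 minutes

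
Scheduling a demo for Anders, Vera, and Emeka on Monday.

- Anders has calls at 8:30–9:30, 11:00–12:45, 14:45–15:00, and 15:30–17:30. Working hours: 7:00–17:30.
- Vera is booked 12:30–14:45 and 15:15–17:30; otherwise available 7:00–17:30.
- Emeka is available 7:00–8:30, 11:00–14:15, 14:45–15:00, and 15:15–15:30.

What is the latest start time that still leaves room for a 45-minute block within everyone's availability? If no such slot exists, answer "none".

07:45

Anders free within 07:00–17:30: 07:00–08:30, 09:30–11:00, 12:45–14:45, 15:00–15:30.
Vera free within 07:00–17:30: 07:00–12:30, 14:45–15:15.
Anders ∩ Vera: 07:00–08:30, 09:30–11:00, 15:00–15:15.
Anders ∩ Vera ∩ Emeka: 07:00–08:30.
Windows ≥ 45 min: 07:00–08:30.
Latest start in the last window 07:00–08:30 is 08:30 − 45 min = 07:45.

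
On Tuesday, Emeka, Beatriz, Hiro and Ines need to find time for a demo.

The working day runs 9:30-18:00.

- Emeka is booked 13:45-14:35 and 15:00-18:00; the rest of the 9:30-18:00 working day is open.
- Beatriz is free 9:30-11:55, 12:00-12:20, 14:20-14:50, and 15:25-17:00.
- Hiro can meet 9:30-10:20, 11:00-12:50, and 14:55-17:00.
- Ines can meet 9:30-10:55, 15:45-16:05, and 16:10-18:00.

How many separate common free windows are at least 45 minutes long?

1

Emeka free within 09:30–18:00: 09:30–13:45, 14:35–15:00.
Emeka ∩ Beatriz: 09:30–11:55, 12:00–12:20, 14:35–14:50.
Emeka ∩ Beatriz ∩ Hiro: 09:30–10:20, 11:00–11:55, 12:00–12:20.
Emeka ∩ Beatriz ∩ Hiro ∩ Ines: 09:30–10:20.
Windows ≥ 45 min: 09:30–10:20.
That's 1 window.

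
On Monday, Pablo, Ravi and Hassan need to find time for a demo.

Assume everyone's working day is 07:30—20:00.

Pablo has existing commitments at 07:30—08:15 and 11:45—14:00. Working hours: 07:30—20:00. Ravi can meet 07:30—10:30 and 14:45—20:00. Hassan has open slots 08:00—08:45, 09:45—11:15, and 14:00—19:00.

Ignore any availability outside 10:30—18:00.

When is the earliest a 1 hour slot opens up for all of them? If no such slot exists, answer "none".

Pablo free within 07:30–20:00: 08:15–11:45, 14:00–20:00.
Pablo ∩ Ravi: 08:15–10:30, 14:45–20:00.
Pablo ∩ Ravi ∩ Hassan: 08:15–08:45, 09:45–10:30, 14:45–19:00.
Restricted to 10:30–18:00: 14:45–18:00.
Windows ≥ 60 min: 14:45–18:00.
Earliest such window starts at 14:45.

14:45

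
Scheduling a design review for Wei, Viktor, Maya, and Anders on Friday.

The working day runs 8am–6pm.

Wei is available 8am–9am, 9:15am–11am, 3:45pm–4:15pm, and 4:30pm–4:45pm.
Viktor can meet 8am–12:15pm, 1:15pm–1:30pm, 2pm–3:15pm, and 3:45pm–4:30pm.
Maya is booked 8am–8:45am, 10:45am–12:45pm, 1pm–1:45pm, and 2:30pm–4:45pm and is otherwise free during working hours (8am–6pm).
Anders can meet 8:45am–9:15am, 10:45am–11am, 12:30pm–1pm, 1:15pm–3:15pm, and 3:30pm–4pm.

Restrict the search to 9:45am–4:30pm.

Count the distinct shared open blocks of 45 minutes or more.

0

Maya free within 08:00–18:00: 08:45–10:45, 12:45–13:00, 13:45–14:30, 16:45–18:00.
Wei ∩ Viktor: 08:00–09:00, 09:15–11:00, 15:45–16:15.
Wei ∩ Viktor ∩ Maya: 08:45–09:00, 09:15–10:45.
Wei ∩ Viktor ∩ Maya ∩ Anders: 08:45–09:00.
Restricted to 09:45–16:30: (none).
Windows ≥ 45 min: (none).
That's 0 windows.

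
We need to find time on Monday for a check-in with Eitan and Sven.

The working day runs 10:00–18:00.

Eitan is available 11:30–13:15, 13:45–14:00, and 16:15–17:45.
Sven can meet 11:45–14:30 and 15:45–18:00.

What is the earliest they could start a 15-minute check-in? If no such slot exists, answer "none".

11:45

Eitan ∩ Sven: 11:45–13:15, 13:45–14:00, 16:15–17:45.
Windows ≥ 15 min: 11:45–13:15, 13:45–14:00, 16:15–17:45.
Earliest such window starts at 11:45.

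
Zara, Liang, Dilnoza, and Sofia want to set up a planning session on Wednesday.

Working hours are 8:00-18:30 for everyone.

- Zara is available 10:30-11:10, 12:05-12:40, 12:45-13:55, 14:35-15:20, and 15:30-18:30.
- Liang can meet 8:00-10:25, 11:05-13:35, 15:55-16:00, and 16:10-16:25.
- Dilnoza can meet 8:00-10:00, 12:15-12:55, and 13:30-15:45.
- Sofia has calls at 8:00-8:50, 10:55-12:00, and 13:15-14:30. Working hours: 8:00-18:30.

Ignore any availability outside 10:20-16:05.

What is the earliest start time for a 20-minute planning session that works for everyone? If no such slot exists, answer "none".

12:15

Sofia free within 08:00–18:30: 08:50–10:55, 12:00–13:15, 14:30–18:30.
Zara ∩ Liang: 11:05–11:10, 12:05–12:40, 12:45–13:35, 15:55–16:00, 16:10–16:25.
Zara ∩ Liang ∩ Dilnoza: 12:15–12:40, 12:45–12:55, 13:30–13:35.
Zara ∩ Liang ∩ Dilnoza ∩ Sofia: 12:15–12:40, 12:45–12:55.
Restricted to 10:20–16:05: 12:15–12:40, 12:45–12:55.
Windows ≥ 20 min: 12:15–12:40.
Earliest such window starts at 12:15.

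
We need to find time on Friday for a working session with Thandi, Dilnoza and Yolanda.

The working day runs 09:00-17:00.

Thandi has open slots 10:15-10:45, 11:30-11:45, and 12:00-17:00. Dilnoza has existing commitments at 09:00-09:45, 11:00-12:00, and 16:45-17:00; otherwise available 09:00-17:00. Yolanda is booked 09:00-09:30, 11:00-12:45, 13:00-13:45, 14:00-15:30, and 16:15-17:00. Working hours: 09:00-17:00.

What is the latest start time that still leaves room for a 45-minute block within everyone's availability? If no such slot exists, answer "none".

Dilnoza free within 09:00–17:00: 09:45–11:00, 12:00–16:45.
Yolanda free within 09:00–17:00: 09:30–11:00, 12:45–13:00, 13:45–14:00, 15:30–16:15.
Thandi ∩ Dilnoza: 10:15–10:45, 12:00–16:45.
Thandi ∩ Dilnoza ∩ Yolanda: 10:15–10:45, 12:45–13:00, 13:45–14:00, 15:30–16:15.
Windows ≥ 45 min: 15:30–16:15.
Latest start in the last window 15:30–16:15 is 16:15 − 45 min = 15:30.

15:30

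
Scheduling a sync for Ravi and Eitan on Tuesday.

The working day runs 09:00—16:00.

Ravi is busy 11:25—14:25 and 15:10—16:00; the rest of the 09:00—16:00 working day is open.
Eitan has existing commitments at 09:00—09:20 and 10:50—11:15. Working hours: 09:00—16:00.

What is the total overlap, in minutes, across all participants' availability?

145 minutes

Ravi free within 09:00–16:00: 09:00–11:25, 14:25–15:10.
Eitan free within 09:00–16:00: 09:20–10:50, 11:15–16:00.
Ravi ∩ Eitan: 09:20–10:50, 11:15–11:25, 14:25–15:10.
Total common minutes: 90 + 10 + 45 = 145.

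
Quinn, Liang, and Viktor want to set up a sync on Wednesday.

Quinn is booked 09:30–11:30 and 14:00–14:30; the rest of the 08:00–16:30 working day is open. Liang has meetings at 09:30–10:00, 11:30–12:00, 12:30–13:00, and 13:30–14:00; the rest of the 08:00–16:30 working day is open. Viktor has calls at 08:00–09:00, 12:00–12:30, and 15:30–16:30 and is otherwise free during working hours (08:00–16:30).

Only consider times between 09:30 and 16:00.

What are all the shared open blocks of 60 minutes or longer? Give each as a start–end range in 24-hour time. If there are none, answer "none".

14:30–15:30

Quinn free within 08:00–16:30: 08:00–09:30, 11:30–14:00, 14:30–16:30.
Liang free within 08:00–16:30: 08:00–09:30, 10:00–11:30, 12:00–12:30, 13:00–13:30, 14:00–16:30.
Viktor free within 08:00–16:30: 09:00–12:00, 12:30–15:30.
Quinn ∩ Liang: 08:00–09:30, 12:00–12:30, 13:00–13:30, 14:30–16:30.
Quinn ∩ Liang ∩ Viktor: 09:00–09:30, 13:00–13:30, 14:30–15:30.
Restricted to 09:30–16:00: 13:00–13:30, 14:30–15:30.
Windows ≥ 60 min: 14:30–15:30.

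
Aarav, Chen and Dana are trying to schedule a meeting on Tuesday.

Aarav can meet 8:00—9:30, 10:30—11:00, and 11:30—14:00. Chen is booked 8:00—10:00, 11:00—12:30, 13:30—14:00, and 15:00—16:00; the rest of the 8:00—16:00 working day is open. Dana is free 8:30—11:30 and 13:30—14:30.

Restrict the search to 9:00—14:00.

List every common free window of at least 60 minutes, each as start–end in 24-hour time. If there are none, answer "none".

none

Chen free within 08:00–16:00: 10:00–11:00, 12:30–13:30, 14:00–15:00.
Aarav ∩ Chen: 10:30–11:00, 12:30–13:30.
Aarav ∩ Chen ∩ Dana: 10:30–11:00.
Restricted to 09:00–14:00: 10:30–11:00.
Windows ≥ 60 min: (none).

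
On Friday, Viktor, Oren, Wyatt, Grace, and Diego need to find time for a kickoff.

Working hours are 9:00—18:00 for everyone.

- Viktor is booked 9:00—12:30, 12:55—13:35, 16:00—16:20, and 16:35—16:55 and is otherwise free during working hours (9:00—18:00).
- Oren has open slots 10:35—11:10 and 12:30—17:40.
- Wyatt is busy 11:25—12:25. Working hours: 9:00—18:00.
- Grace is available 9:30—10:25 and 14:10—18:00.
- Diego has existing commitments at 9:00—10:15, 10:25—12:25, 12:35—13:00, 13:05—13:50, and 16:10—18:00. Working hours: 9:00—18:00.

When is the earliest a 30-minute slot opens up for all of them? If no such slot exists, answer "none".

Viktor free within 09:00–18:00: 12:30–12:55, 13:35–16:00, 16:20–16:35, 16:55–18:00.
Wyatt free within 09:00–18:00: 09:00–11:25, 12:25–18:00.
Diego free within 09:00–18:00: 10:15–10:25, 12:25–12:35, 13:00–13:05, 13:50–16:10.
Viktor ∩ Oren: 12:30–12:55, 13:35–16:00, 16:20–16:35, 16:55–17:40.
Viktor ∩ Oren ∩ Wyatt: 12:30–12:55, 13:35–16:00, 16:20–16:35, 16:55–17:40.
Viktor ∩ Oren ∩ Wyatt ∩ Grace: 14:10–16:00, 16:20–16:35, 16:55–17:40.
Viktor ∩ Oren ∩ Wyatt ∩ Grace ∩ Diego: 14:10–16:00.
Windows ≥ 30 min: 14:10–16:00.
Earliest such window starts at 14:10.

14:10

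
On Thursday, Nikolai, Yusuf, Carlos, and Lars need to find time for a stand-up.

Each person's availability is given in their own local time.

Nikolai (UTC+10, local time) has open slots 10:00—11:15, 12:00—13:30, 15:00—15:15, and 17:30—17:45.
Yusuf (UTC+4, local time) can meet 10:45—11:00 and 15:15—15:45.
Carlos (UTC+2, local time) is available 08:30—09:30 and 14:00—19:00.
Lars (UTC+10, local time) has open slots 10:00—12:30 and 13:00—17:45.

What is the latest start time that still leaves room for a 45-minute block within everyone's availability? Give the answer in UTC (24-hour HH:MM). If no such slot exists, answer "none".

none

Nikolai → UTC: 00:00–01:15, 02:00–03:30, 05:00–05:15, 07:30–07:45.
Yusuf → UTC: 06:45–07:00, 11:15–11:45.
Carlos → UTC: 06:30–07:30, 12:00–17:00.
Lars → UTC: 00:00–02:30, 03:00–07:45.
Nikolai ∩ Yusuf: (none).
Nikolai ∩ Yusuf ∩ Carlos: (none).
Nikolai ∩ Yusuf ∩ Carlos ∩ Lars: (none).
Windows ≥ 45 min: (none).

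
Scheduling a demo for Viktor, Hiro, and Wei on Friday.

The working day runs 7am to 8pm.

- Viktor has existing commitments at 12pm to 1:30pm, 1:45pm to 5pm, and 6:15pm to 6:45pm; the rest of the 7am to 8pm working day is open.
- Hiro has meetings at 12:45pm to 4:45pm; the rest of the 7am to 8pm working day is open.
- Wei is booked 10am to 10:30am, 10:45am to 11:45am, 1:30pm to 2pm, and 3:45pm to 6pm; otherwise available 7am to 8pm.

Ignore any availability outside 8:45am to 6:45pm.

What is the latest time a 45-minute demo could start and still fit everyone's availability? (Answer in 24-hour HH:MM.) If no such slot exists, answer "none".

09:15

Viktor free within 07:00–20:00: 07:00–12:00, 13:30–13:45, 17:00–18:15, 18:45–20:00.
Hiro free within 07:00–20:00: 07:00–12:45, 16:45–20:00.
Wei free within 07:00–20:00: 07:00–10:00, 10:30–10:45, 11:45–13:30, 14:00–15:45, 18:00–20:00.
Viktor ∩ Hiro: 07:00–12:00, 17:00–18:15, 18:45–20:00.
Viktor ∩ Hiro ∩ Wei: 07:00–10:00, 10:30–10:45, 11:45–12:00, 18:00–18:15, 18:45–20:00.
Restricted to 08:45–18:45: 08:45–10:00, 10:30–10:45, 11:45–12:00, 18:00–18:15.
Windows ≥ 45 min: 08:45–10:00.
Latest start in the last window 08:45–10:00 is 10:00 − 45 min = 09:15.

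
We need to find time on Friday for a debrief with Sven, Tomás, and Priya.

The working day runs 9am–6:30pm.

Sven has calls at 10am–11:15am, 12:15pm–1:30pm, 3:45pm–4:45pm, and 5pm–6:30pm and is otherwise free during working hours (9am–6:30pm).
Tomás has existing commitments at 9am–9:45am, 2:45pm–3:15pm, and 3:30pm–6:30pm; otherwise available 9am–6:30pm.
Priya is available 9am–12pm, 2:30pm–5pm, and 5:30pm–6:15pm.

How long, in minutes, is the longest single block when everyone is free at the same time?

45 minutes

Sven free within 09:00–18:30: 09:00–10:00, 11:15–12:15, 13:30–15:45, 16:45–17:00.
Tomás free within 09:00–18:30: 09:45–14:45, 15:15–15:30.
Sven ∩ Tomás: 09:45–10:00, 11:15–12:15, 13:30–14:45, 15:15–15:30.
Sven ∩ Tomás ∩ Priya: 09:45–10:00, 11:15–12:00, 14:30–14:45, 15:15–15:30.
Common window lengths: 15, 45, 15, 15 min; longest is 45.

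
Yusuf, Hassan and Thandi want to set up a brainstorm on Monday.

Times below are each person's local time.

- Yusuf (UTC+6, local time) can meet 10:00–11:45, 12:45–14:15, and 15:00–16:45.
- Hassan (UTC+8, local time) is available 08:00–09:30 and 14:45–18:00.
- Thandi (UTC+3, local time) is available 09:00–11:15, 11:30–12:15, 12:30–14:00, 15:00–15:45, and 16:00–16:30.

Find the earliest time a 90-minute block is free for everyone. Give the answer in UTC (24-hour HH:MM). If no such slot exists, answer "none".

Yusuf → UTC: 04:00–05:45, 06:45–08:15, 09:00–10:45.
Hassan → UTC: 00:00–01:30, 06:45–10:00.
Thandi → UTC: 06:00–08:15, 08:30–09:15, 09:30–11:00, 12:00–12:45, 13:00–13:30.
Yusuf ∩ Hassan: 06:45–08:15, 09:00–10:00.
Yusuf ∩ Hassan ∩ Thandi: 06:45–08:15, 09:00–09:15, 09:30–10:00.
Windows ≥ 90 min: 06:45–08:15.
Earliest such window starts at 06:45.

06:45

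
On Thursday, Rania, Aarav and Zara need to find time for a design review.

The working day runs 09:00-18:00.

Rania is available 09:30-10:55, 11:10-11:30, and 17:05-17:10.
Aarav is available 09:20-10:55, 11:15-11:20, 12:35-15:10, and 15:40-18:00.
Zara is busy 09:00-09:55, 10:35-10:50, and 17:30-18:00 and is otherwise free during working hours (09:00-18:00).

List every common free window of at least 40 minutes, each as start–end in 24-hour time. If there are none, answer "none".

Zara free within 09:00–18:00: 09:55–10:35, 10:50–17:30.
Rania ∩ Aarav: 09:30–10:55, 11:15–11:20, 17:05–17:10.
Rania ∩ Aarav ∩ Zara: 09:55–10:35, 10:50–10:55, 11:15–11:20, 17:05–17:10.
Windows ≥ 40 min: 09:55–10:35.

09:55–10:35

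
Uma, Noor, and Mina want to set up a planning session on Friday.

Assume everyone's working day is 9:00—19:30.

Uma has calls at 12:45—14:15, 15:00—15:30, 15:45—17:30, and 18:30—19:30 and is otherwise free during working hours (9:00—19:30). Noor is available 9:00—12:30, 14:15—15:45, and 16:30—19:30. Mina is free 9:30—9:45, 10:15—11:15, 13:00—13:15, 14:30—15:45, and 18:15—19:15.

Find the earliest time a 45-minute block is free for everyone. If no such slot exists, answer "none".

10:15

Uma free within 09:00–19:30: 09:00–12:45, 14:15–15:00, 15:30–15:45, 17:30–18:30.
Uma ∩ Noor: 09:00–12:30, 14:15–15:00, 15:30–15:45, 17:30–18:30.
Uma ∩ Noor ∩ Mina: 09:30–09:45, 10:15–11:15, 14:30–15:00, 15:30–15:45, 18:15–18:30.
Windows ≥ 45 min: 10:15–11:15.
Earliest such window starts at 10:15.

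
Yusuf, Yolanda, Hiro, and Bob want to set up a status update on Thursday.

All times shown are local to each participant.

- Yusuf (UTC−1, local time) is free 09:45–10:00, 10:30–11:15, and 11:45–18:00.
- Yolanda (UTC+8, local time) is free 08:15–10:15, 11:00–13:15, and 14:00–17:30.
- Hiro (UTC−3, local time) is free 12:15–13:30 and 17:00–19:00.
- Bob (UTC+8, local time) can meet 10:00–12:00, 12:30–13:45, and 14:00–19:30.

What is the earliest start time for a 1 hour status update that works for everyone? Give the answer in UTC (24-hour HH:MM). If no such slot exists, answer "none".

none

Yusuf → UTC: 10:45–11:00, 11:30–12:15, 12:45–19:00.
Yolanda → UTC: 00:15–02:15, 03:00–05:15, 06:00–09:30.
Hiro → UTC: 15:15–16:30, 20:00–22:00.
Bob → UTC: 02:00–04:00, 04:30–05:45, 06:00–11:30.
Yusuf ∩ Yolanda: (none).
Yusuf ∩ Yolanda ∩ Hiro: (none).
Yusuf ∩ Yolanda ∩ Hiro ∩ Bob: (none).
Windows ≥ 60 min: (none).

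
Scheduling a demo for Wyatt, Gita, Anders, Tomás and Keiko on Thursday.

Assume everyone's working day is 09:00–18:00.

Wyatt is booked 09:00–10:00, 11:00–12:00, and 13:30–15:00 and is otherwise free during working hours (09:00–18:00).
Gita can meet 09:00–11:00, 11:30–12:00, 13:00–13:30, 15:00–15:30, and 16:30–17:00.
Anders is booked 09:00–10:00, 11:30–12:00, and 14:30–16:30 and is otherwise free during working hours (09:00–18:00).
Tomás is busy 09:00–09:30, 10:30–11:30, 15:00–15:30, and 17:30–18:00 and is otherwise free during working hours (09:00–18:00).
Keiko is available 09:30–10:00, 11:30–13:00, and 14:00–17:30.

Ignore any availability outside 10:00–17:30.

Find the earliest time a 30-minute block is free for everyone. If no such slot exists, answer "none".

16:30

Wyatt free within 09:00–18:00: 10:00–11:00, 12:00–13:30, 15:00–18:00.
Anders free within 09:00–18:00: 10:00–11:30, 12:00–14:30, 16:30–18:00.
Tomás free within 09:00–18:00: 09:30–10:30, 11:30–15:00, 15:30–17:30.
Wyatt ∩ Gita: 10:00–11:00, 13:00–13:30, 15:00–15:30, 16:30–17:00.
Wyatt ∩ Gita ∩ Anders: 10:00–11:00, 13:00–13:30, 16:30–17:00.
Wyatt ∩ Gita ∩ Anders ∩ Tomás: 10:00–10:30, 13:00–13:30, 16:30–17:00.
Wyatt ∩ Gita ∩ Anders ∩ Tomás ∩ Keiko: 16:30–17:00.
Restricted to 10:00–17:30: 16:30–17:00.
Windows ≥ 30 min: 16:30–17:00.
Earliest such window starts at 16:30.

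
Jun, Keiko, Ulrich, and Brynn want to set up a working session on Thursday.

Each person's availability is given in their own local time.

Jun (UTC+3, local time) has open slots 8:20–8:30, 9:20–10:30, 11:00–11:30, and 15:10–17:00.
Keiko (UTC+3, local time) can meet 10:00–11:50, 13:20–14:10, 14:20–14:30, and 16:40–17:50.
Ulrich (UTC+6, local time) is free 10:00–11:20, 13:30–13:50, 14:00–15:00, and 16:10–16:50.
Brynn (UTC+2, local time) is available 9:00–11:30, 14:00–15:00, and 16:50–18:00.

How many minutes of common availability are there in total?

Jun → UTC: 05:20–05:30, 06:20–07:30, 08:00–08:30, 12:10–14:00.
Keiko → UTC: 07:00–08:50, 10:20–11:10, 11:20–11:30, 13:40–14:50.
Ulrich → UTC: 04:00–05:20, 07:30–07:50, 08:00–09:00, 10:10–10:50.
Brynn → UTC: 07:00–09:30, 12:00–13:00, 14:50–16:00.
Jun ∩ Keiko: 07:00–07:30, 08:00–08:30, 13:40–14:00.
Jun ∩ Keiko ∩ Ulrich: 08:00–08:30.
Jun ∩ Keiko ∩ Ulrich ∩ Brynn: 08:00–08:30.
Total common minutes: 30.

30 minutes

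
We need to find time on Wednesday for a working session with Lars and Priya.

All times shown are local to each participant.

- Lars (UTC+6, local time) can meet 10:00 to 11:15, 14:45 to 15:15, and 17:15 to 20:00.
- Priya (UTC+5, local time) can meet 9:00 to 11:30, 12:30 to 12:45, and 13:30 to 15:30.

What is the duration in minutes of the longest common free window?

75 minutes

Lars → UTC: 04:00–05:15, 08:45–09:15, 11:15–14:00.
Priya → UTC: 04:00–06:30, 07:30–07:45, 08:30–10:30.
Lars ∩ Priya: 04:00–05:15, 08:45–09:15.
Common window lengths: 75, 30 min; longest is 75.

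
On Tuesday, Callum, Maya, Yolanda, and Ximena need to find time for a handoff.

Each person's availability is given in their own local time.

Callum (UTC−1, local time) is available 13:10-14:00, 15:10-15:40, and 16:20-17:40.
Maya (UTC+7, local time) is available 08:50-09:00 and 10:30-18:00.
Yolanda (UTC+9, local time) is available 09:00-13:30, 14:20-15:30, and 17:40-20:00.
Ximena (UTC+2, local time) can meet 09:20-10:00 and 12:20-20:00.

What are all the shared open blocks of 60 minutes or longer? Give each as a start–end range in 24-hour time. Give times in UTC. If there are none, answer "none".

none

Callum → UTC: 14:10–15:00, 16:10–16:40, 17:20–18:40.
Maya → UTC: 01:50–02:00, 03:30–11:00.
Yolanda → UTC: 00:00–04:30, 05:20–06:30, 08:40–11:00.
Ximena → UTC: 07:20–08:00, 10:20–18:00.
Callum ∩ Maya: (none).
Callum ∩ Maya ∩ Yolanda: (none).
Callum ∩ Maya ∩ Yolanda ∩ Ximena: (none).
Windows ≥ 60 min: (none).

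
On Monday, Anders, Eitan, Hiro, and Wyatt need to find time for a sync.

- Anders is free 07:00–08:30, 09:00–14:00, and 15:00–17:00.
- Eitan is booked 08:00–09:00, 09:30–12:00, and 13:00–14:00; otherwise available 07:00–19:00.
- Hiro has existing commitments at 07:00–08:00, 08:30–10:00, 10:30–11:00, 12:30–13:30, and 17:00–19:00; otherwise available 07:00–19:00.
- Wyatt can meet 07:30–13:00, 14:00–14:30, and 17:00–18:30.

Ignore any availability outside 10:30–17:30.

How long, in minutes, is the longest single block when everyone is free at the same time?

30 minutes

Eitan free within 07:00–19:00: 07:00–08:00, 09:00–09:30, 12:00–13:00, 14:00–19:00.
Hiro free within 07:00–19:00: 08:00–08:30, 10:00–10:30, 11:00–12:30, 13:30–17:00.
Anders ∩ Eitan: 07:00–08:00, 09:00–09:30, 12:00–13:00, 15:00–17:00.
Anders ∩ Eitan ∩ Hiro: 12:00–12:30, 15:00–17:00.
Anders ∩ Eitan ∩ Hiro ∩ Wyatt: 12:00–12:30.
Restricted to 10:30–17:30: 12:00–12:30.
Single common window of 30 minutes.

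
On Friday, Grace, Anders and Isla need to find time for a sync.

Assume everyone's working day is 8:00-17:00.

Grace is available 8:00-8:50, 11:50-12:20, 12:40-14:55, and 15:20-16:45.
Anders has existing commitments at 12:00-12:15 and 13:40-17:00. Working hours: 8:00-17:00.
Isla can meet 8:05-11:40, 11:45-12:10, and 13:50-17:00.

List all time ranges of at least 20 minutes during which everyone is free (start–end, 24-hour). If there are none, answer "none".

Anders free within 08:00–17:00: 08:00–12:00, 12:15–13:40.
Grace ∩ Anders: 08:00–08:50, 11:50–12:00, 12:15–12:20, 12:40–13:40.
Grace ∩ Anders ∩ Isla: 08:05–08:50, 11:50–12:00.
Windows ≥ 20 min: 08:05–08:50.

08:05–08:50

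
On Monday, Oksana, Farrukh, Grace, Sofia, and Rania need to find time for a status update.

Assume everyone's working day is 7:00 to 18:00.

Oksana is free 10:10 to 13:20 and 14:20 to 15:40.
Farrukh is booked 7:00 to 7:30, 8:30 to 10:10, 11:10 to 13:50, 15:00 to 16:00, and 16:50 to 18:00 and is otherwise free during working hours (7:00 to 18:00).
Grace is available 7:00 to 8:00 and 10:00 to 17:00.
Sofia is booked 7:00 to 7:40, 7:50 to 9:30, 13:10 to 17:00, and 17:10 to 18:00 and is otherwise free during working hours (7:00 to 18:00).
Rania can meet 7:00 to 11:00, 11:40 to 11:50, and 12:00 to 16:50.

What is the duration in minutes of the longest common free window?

50 minutes

Farrukh free within 07:00–18:00: 07:30–08:30, 10:10–11:10, 13:50–15:00, 16:00–16:50.
Sofia free within 07:00–18:00: 07:40–07:50, 09:30–13:10, 17:00–17:10.
Oksana ∩ Farrukh: 10:10–11:10, 14:20–15:00.
Oksana ∩ Farrukh ∩ Grace: 10:10–11:10, 14:20–15:00.
Oksana ∩ Farrukh ∩ Grace ∩ Sofia: 10:10–11:10.
Oksana ∩ Farrukh ∩ Grace ∩ Sofia ∩ Rania: 10:10–11:00.
Single common window of 50 minutes.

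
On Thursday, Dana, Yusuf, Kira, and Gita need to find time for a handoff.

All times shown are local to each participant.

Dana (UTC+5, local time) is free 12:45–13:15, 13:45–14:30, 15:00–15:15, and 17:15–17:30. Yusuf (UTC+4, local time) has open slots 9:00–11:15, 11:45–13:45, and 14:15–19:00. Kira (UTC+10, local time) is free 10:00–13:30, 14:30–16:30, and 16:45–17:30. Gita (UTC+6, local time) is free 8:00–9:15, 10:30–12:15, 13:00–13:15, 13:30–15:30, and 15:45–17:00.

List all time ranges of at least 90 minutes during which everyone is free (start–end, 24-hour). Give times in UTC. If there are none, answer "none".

Dana → UTC: 07:45–08:15, 08:45–09:30, 10:00–10:15, 12:15–12:30.
Yusuf → UTC: 05:00–07:15, 07:45–09:45, 10:15–15:00.
Kira → UTC: 00:00–03:30, 04:30–06:30, 06:45–07:30.
Gita → UTC: 02:00–03:15, 04:30–06:15, 07:00–07:15, 07:30–09:30, 09:45–11:00.
Dana ∩ Yusuf: 07:45–08:15, 08:45–09:30, 12:15–12:30.
Dana ∩ Yusuf ∩ Kira: (none).
Dana ∩ Yusuf ∩ Kira ∩ Gita: (none).
Windows ≥ 90 min: (none).

none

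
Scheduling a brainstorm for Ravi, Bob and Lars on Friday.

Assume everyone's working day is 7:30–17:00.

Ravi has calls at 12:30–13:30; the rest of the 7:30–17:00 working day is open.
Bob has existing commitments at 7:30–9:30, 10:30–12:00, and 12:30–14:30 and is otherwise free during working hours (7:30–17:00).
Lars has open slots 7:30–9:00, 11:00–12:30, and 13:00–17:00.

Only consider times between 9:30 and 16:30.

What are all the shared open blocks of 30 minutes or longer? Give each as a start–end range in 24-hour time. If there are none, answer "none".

Ravi free within 07:30–17:00: 07:30–12:30, 13:30–17:00.
Bob free within 07:30–17:00: 09:30–10:30, 12:00–12:30, 14:30–17:00.
Ravi ∩ Bob: 09:30–10:30, 12:00–12:30, 14:30–17:00.
Ravi ∩ Bob ∩ Lars: 12:00–12:30, 14:30–17:00.
Restricted to 09:30–16:30: 12:00–12:30, 14:30–16:30.
Windows ≥ 30 min: 12:00–12:30, 14:30–16:30.

12:00–12:30, 14:30–16:30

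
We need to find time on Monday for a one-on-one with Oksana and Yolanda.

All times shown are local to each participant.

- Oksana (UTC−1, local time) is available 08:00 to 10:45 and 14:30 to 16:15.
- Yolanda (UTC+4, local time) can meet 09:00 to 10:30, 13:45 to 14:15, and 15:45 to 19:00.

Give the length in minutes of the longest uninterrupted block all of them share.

Oksana → UTC: 09:00–11:45, 15:30–17:15.
Yolanda → UTC: 05:00–06:30, 09:45–10:15, 11:45–15:00.
Oksana ∩ Yolanda: 09:45–10:15.
Single common window of 30 minutes.

30 minutes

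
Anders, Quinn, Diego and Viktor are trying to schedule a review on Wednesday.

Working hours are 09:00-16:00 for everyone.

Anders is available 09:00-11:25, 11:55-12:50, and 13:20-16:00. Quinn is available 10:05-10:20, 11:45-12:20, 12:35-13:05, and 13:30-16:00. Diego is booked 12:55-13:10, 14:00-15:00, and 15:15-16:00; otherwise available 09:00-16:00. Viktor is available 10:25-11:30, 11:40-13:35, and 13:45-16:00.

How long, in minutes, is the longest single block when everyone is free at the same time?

25 minutes

Diego free within 09:00–16:00: 09:00–12:55, 13:10–14:00, 15:00–15:15.
Anders ∩ Quinn: 10:05–10:20, 11:55–12:20, 12:35–12:50, 13:30–16:00.
Anders ∩ Quinn ∩ Diego: 10:05–10:20, 11:55–12:20, 12:35–12:50, 13:30–14:00, 15:00–15:15.
Anders ∩ Quinn ∩ Diego ∩ Viktor: 11:55–12:20, 12:35–12:50, 13:30–13:35, 13:45–14:00, 15:00–15:15.
Common window lengths: 25, 15, 5, 15, 15 min; longest is 25.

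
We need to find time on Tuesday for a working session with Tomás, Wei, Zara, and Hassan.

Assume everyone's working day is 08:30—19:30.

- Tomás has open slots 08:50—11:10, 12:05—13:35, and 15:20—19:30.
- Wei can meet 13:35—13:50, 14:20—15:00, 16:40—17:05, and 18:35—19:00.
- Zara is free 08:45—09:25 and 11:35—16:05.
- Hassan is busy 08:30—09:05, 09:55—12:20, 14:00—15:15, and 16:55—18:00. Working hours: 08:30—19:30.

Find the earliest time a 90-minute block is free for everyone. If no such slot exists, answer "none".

none

Hassan free within 08:30–19:30: 09:05–09:55, 12:20–14:00, 15:15–16:55, 18:00–19:30.
Tomás ∩ Wei: 16:40–17:05, 18:35–19:00.
Tomás ∩ Wei ∩ Zara: (none).
Tomás ∩ Wei ∩ Zara ∩ Hassan: (none).
Windows ≥ 90 min: (none).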